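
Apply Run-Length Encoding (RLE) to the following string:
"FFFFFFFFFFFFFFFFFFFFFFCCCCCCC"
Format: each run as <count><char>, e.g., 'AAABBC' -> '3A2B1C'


Scanning runs left to right:
  i=0: run of 'F' x 22 -> '22F'
  i=22: run of 'C' x 7 -> '7C'

RLE = 22F7C


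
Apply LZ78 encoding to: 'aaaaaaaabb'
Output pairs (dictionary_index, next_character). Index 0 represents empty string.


LZ78 encoding steps:
Dictionary: {0: ''}
Step 1: w='' (idx 0), next='a' -> output (0, 'a'), add 'a' as idx 1
Step 2: w='a' (idx 1), next='a' -> output (1, 'a'), add 'aa' as idx 2
Step 3: w='aa' (idx 2), next='a' -> output (2, 'a'), add 'aaa' as idx 3
Step 4: w='aa' (idx 2), next='b' -> output (2, 'b'), add 'aab' as idx 4
Step 5: w='' (idx 0), next='b' -> output (0, 'b'), add 'b' as idx 5


Encoded: [(0, 'a'), (1, 'a'), (2, 'a'), (2, 'b'), (0, 'b')]


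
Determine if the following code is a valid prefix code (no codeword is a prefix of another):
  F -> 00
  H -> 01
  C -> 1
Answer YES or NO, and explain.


Checking each pair (does one codeword prefix another?):
  F='00' vs H='01': no prefix
  F='00' vs C='1': no prefix
  H='01' vs F='00': no prefix
  H='01' vs C='1': no prefix
  C='1' vs F='00': no prefix
  C='1' vs H='01': no prefix
No violation found over all pairs.

YES -- this is a valid prefix code. No codeword is a prefix of any other codeword.


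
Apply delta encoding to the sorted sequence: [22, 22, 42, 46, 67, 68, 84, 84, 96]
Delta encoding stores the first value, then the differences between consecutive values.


First value: 22
Deltas:
  22 - 22 = 0
  42 - 22 = 20
  46 - 42 = 4
  67 - 46 = 21
  68 - 67 = 1
  84 - 68 = 16
  84 - 84 = 0
  96 - 84 = 12


Delta encoded: [22, 0, 20, 4, 21, 1, 16, 0, 12]


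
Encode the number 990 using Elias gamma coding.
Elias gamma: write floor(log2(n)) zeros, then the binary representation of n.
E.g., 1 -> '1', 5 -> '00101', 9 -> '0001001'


num_bits = floor(log2(990)) + 1 = 10
leading_zeros = num_bits - 1 = 9
binary(990) = 1111011110

Elias gamma(990) = '000000000' + '1111011110' = 0000000001111011110 (19 bits)


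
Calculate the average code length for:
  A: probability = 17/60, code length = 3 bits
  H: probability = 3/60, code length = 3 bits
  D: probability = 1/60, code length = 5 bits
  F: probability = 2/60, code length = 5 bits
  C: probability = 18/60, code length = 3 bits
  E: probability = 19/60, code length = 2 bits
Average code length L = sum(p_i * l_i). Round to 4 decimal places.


Weighted contributions p_i * l_i:
  A: (17/60) * 3 = 51/60
  H: (3/60) * 3 = 9/60
  D: (1/60) * 5 = 5/60
  F: (2/60) * 5 = 10/60
  C: (18/60) * 3 = 54/60
  E: (19/60) * 2 = 38/60
Sum = (51 + 9 + 5 + 10 + 54 + 38)/60 = 167/60

L = 167/60 = 2.7833 bits/symbol


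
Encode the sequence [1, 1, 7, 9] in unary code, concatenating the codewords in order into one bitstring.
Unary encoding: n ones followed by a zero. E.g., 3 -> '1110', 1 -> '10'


Encode each number as n ones followed by a terminating 0:
  1 -> 10 (2 bits)
  1 -> 10 (2 bits)
  7 -> 11111110 (8 bits)
  9 -> 1111111110 (10 bits)
Total length = 2 + 2 + 8 + 10 = 22 bits.

Unary([1, 1, 7, 9]) = 1010111111101111111110 (22 bits)


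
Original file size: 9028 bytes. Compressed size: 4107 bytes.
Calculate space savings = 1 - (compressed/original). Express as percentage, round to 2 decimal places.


ratio = compressed/original = 4107/9028 = 0.454918
savings = 1 - ratio = 1 - 0.454918 = 0.545082
as a percentage: 0.545082 * 100 = 54.51%

Space savings = 1 - 4107/9028 = 54.51%


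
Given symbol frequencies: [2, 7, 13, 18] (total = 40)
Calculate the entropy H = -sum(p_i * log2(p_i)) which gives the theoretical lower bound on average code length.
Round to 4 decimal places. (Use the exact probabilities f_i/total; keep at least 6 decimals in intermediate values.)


Per-symbol terms -p_i * log2(p_i) with p_i = f_i/40:
  p = 2/40 = 0.050000: log2(p) = -4.321928, -p*log2(p) = 0.216096
  p = 7/40 = 0.175000: log2(p) = -2.514573, -p*log2(p) = 0.440050
  p = 13/40 = 0.325000: log2(p) = -1.621488, -p*log2(p) = 0.526984
  p = 18/40 = 0.450000: log2(p) = -1.152003, -p*log2(p) = 0.518401
H = 0.216096 + 0.440050 + 0.526984 + 0.518401 = 1.701531

H = 1.7015 bits/symbol


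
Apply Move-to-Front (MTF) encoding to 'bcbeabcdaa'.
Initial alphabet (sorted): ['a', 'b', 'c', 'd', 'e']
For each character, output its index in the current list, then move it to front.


MTF encoding:
'b': index 1 in ['a', 'b', 'c', 'd', 'e'] -> ['b', 'a', 'c', 'd', 'e']
'c': index 2 in ['b', 'a', 'c', 'd', 'e'] -> ['c', 'b', 'a', 'd', 'e']
'b': index 1 in ['c', 'b', 'a', 'd', 'e'] -> ['b', 'c', 'a', 'd', 'e']
'e': index 4 in ['b', 'c', 'a', 'd', 'e'] -> ['e', 'b', 'c', 'a', 'd']
'a': index 3 in ['e', 'b', 'c', 'a', 'd'] -> ['a', 'e', 'b', 'c', 'd']
'b': index 2 in ['a', 'e', 'b', 'c', 'd'] -> ['b', 'a', 'e', 'c', 'd']
'c': index 3 in ['b', 'a', 'e', 'c', 'd'] -> ['c', 'b', 'a', 'e', 'd']
'd': index 4 in ['c', 'b', 'a', 'e', 'd'] -> ['d', 'c', 'b', 'a', 'e']
'a': index 3 in ['d', 'c', 'b', 'a', 'e'] -> ['a', 'd', 'c', 'b', 'e']
'a': index 0 in ['a', 'd', 'c', 'b', 'e'] -> ['a', 'd', 'c', 'b', 'e']


Output: [1, 2, 1, 4, 3, 2, 3, 4, 3, 0]


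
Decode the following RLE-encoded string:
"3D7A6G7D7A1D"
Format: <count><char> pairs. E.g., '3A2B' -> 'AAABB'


Expanding each <count><char> pair:
  3D -> 'DDD'
  7A -> 'AAAAAAA'
  6G -> 'GGGGGG'
  7D -> 'DDDDDDD'
  7A -> 'AAAAAAA'
  1D -> 'D'

Decoded = DDDAAAAAAAGGGGGGDDDDDDDAAAAAAAD


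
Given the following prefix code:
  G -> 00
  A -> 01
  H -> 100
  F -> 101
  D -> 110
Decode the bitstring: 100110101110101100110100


Decoding step by step:
Bits 100 -> H
Bits 110 -> D
Bits 101 -> F
Bits 110 -> D
Bits 101 -> F
Bits 100 -> H
Bits 110 -> D
Bits 100 -> H


Decoded message: HDFDFHDH


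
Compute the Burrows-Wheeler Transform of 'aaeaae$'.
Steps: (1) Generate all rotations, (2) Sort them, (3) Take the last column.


Rotations (sorted):
  0: $aaeaae -> last char: e
  1: aae$aae -> last char: e
  2: aaeaae$ -> last char: $
  3: ae$aaea -> last char: a
  4: aeaae$a -> last char: a
  5: e$aaeaa -> last char: a
  6: eaae$aa -> last char: a


BWT = ee$aaaa


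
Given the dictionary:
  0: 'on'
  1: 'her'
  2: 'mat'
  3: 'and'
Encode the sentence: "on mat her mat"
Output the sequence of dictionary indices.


Look up each word in the dictionary:
  'on' -> 0
  'mat' -> 2
  'her' -> 1
  'mat' -> 2

Encoded: [0, 2, 1, 2]


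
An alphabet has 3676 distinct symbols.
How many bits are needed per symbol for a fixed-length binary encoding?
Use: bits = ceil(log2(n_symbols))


log2(3676) = 11.8439
Bracket: 2^11 = 2048 < 3676 <= 2^12 = 4096
So ceil(log2(3676)) = 12

bits = ceil(log2(3676)) = ceil(11.8439) = 12 bits


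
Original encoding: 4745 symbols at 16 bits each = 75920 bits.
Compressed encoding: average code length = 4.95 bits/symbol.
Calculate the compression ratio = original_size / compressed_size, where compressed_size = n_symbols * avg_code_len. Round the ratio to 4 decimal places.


original_size = n_symbols * orig_bits = 4745 * 16 = 75920 bits
compressed_size = n_symbols * avg_code_len = 4745 * 4.95 = 23487.75 bits
ratio = original_size / compressed_size = 75920 / 23487.75 = 3.2323

Compression ratio = 3.2323


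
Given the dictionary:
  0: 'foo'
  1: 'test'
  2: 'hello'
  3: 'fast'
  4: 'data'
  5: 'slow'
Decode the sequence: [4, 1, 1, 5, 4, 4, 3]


Look up each index in the dictionary:
  4 -> 'data'
  1 -> 'test'
  1 -> 'test'
  5 -> 'slow'
  4 -> 'data'
  4 -> 'data'
  3 -> 'fast'

Decoded: "data test test slow data data fast"


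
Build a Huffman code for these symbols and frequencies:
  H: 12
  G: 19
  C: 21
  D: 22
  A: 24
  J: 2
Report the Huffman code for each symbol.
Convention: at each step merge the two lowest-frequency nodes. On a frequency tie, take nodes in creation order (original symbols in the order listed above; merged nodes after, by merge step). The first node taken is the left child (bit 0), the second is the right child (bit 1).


Huffman tree construction:
Step 1: Merge J(2) + H(12) = 14
Step 2: Merge (J+H)(14) + G(19) = 33
Step 3: Merge C(21) + D(22) = 43
Step 4: Merge A(24) + ((J+H)+G)(33) = 57
Step 5: Merge (C+D)(43) + (A+((J+H)+G))(57) = 100
Read each symbol's code off the tree from the root (left child = 0, right child = 1).

Codes:
  H: 1101 (length 4)
  G: 111 (length 3)
  C: 00 (length 2)
  D: 01 (length 2)
  A: 10 (length 2)
  J: 1100 (length 4)
Average code length: 247/100 = 2.4700 bits/symbol


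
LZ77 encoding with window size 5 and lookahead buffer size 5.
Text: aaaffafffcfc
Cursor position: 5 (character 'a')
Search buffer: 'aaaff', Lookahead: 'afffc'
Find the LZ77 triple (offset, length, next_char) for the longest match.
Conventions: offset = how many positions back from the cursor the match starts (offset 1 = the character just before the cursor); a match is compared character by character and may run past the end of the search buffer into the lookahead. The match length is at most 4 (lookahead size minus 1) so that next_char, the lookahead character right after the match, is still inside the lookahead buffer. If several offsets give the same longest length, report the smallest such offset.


Try each offset into the search buffer:
  offset=1 (pos 4, char 'f'): match length 0
  offset=2 (pos 3, char 'f'): match length 0
  offset=3 (pos 2, char 'a'): match length 3
  offset=4 (pos 1, char 'a'): match length 1
  offset=5 (pos 0, char 'a'): match length 1
Longest match has length 3 at offset 3.
next_char = character at position 5 + 3 = 8 -> 'f'

Best match: offset=3, length=3 (matching 'aff' starting at position 2)
LZ77 triple: (3, 3, 'f')


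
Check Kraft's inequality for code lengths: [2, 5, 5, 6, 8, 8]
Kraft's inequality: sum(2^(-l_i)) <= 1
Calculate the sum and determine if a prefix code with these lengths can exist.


Sum = 2^(-2) + 2^(-5) + 2^(-5) + 2^(-6) + 2^(-8) + 2^(-8)
    = 0.25 + 0.03125 + 0.03125 + 0.015625 + 0.00390625 + 0.00390625
    = 86/256 = 0.3359375
Since 0.3359375 <= 1, Kraft's inequality IS satisfied.
A prefix code with these lengths CAN exist.

Kraft sum = 0.3359375. Satisfied.


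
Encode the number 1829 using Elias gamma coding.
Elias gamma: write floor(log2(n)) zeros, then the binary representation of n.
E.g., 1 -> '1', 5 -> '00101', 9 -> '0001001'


num_bits = floor(log2(1829)) + 1 = 11
leading_zeros = num_bits - 1 = 10
binary(1829) = 11100100101

Elias gamma(1829) = '0000000000' + '11100100101' = 000000000011100100101 (21 bits)


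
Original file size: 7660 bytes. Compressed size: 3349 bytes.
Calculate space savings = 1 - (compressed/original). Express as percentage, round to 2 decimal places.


ratio = compressed/original = 3349/7660 = 0.437206
savings = 1 - ratio = 1 - 0.437206 = 0.562794
as a percentage: 0.562794 * 100 = 56.28%

Space savings = 1 - 3349/7660 = 56.28%


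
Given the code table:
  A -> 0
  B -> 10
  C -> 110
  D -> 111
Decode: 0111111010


Decoding:
0 -> A
111 -> D
111 -> D
0 -> A
10 -> B


Result: ADDAB


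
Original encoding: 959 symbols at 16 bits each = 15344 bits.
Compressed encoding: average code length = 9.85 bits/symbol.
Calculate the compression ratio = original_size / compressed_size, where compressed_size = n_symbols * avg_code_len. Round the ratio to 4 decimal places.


original_size = n_symbols * orig_bits = 959 * 16 = 15344 bits
compressed_size = n_symbols * avg_code_len = 959 * 9.85 = 9446.15 bits
ratio = original_size / compressed_size = 15344 / 9446.15 = 1.6244

Compression ratio = 1.6244


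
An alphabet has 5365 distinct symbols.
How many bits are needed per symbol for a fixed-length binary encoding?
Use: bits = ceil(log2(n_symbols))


log2(5365) = 12.3894
Bracket: 2^12 = 4096 < 5365 <= 2^13 = 8192
So ceil(log2(5365)) = 13

bits = ceil(log2(5365)) = ceil(12.3894) = 13 bits


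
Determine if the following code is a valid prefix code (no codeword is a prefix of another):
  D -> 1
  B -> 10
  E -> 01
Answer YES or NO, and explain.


Checking each pair (does one codeword prefix another?):
  D='1' vs B='10': prefix -- VIOLATION

NO -- this is NOT a valid prefix code. D (1) is a prefix of B (10).


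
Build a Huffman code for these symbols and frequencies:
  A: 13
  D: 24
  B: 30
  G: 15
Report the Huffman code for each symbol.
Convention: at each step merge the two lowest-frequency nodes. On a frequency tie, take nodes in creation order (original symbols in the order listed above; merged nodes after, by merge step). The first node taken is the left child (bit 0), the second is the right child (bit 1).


Huffman tree construction:
Step 1: Merge A(13) + G(15) = 28
Step 2: Merge D(24) + (A+G)(28) = 52
Step 3: Merge B(30) + (D+(A+G))(52) = 82
Read each symbol's code off the tree from the root (left child = 0, right child = 1).

Codes:
  A: 110 (length 3)
  D: 10 (length 2)
  B: 0 (length 1)
  G: 111 (length 3)
Average code length: 162/82 = 1.9756 bits/symbol


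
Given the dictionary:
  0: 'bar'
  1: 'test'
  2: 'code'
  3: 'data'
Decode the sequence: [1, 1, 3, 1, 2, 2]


Look up each index in the dictionary:
  1 -> 'test'
  1 -> 'test'
  3 -> 'data'
  1 -> 'test'
  2 -> 'code'
  2 -> 'code'

Decoded: "test test data test code code"


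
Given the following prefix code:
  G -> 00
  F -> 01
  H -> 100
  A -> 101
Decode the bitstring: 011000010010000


Decoding step by step:
Bits 01 -> F
Bits 100 -> H
Bits 00 -> G
Bits 100 -> H
Bits 100 -> H
Bits 00 -> G


Decoded message: FHGHHG


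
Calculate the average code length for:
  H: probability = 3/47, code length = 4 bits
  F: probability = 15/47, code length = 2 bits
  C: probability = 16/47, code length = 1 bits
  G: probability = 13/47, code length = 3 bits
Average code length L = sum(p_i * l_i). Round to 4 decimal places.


Weighted contributions p_i * l_i:
  H: (3/47) * 4 = 12/47
  F: (15/47) * 2 = 30/47
  C: (16/47) * 1 = 16/47
  G: (13/47) * 3 = 39/47
Sum = (12 + 30 + 16 + 39)/47 = 97/47

L = 97/47 = 2.0638 bits/symbol


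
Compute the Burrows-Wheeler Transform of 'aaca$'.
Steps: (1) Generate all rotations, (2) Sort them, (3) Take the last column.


Rotations (sorted):
  0: $aaca -> last char: a
  1: a$aac -> last char: c
  2: aaca$ -> last char: $
  3: aca$a -> last char: a
  4: ca$aa -> last char: a


BWT = ac$aa


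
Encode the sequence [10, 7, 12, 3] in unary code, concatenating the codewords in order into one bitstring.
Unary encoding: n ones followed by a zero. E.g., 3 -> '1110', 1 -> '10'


Encode each number as n ones followed by a terminating 0:
  10 -> 11111111110 (11 bits)
  7 -> 11111110 (8 bits)
  12 -> 1111111111110 (13 bits)
  3 -> 1110 (4 bits)
Total length = 11 + 8 + 13 + 4 = 36 bits.

Unary([10, 7, 12, 3]) = 111111111101111111011111111111101110 (36 bits)


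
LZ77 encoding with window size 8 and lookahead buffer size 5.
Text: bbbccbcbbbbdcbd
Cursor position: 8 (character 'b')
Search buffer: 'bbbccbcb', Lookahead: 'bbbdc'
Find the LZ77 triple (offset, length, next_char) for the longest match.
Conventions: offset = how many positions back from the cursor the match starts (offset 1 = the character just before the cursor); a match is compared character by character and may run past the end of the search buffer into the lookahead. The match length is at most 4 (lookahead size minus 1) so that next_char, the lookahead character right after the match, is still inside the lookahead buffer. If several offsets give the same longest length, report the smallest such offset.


Try each offset into the search buffer:
  offset=1 (pos 7, char 'b'): match length 3
  offset=2 (pos 6, char 'c'): match length 0
  offset=3 (pos 5, char 'b'): match length 1
  offset=4 (pos 4, char 'c'): match length 0
  offset=5 (pos 3, char 'c'): match length 0
  offset=6 (pos 2, char 'b'): match length 1
  offset=7 (pos 1, char 'b'): match length 2
  offset=8 (pos 0, char 'b'): match length 3
Longest match has length 3, found at offsets 1, 8; take the smallest, offset 1.
next_char = character at position 8 + 3 = 11 -> 'd'

Best match: offset=1, length=3 (matching 'bbb' starting at position 7)
LZ77 triple: (1, 3, 'd')


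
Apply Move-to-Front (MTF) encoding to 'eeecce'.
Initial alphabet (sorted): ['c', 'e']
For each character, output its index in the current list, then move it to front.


MTF encoding:
'e': index 1 in ['c', 'e'] -> ['e', 'c']
'e': index 0 in ['e', 'c'] -> ['e', 'c']
'e': index 0 in ['e', 'c'] -> ['e', 'c']
'c': index 1 in ['e', 'c'] -> ['c', 'e']
'c': index 0 in ['c', 'e'] -> ['c', 'e']
'e': index 1 in ['c', 'e'] -> ['e', 'c']


Output: [1, 0, 0, 1, 0, 1]


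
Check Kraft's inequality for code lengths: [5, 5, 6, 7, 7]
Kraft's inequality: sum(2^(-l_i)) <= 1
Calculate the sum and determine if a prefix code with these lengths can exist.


Sum = 2^(-5) + 2^(-5) + 2^(-6) + 2^(-7) + 2^(-7)
    = 0.03125 + 0.03125 + 0.015625 + 0.0078125 + 0.0078125
    = 12/128 = 0.09375
Since 0.09375 <= 1, Kraft's inequality IS satisfied.
A prefix code with these lengths CAN exist.

Kraft sum = 0.09375. Satisfied.


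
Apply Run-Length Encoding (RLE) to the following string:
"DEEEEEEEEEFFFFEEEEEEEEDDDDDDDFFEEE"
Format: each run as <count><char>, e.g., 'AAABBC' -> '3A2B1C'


Scanning runs left to right:
  i=0: run of 'D' x 1 -> '1D'
  i=1: run of 'E' x 9 -> '9E'
  i=10: run of 'F' x 4 -> '4F'
  i=14: run of 'E' x 8 -> '8E'
  i=22: run of 'D' x 7 -> '7D'
  i=29: run of 'F' x 2 -> '2F'
  i=31: run of 'E' x 3 -> '3E'

RLE = 1D9E4F8E7D2F3E


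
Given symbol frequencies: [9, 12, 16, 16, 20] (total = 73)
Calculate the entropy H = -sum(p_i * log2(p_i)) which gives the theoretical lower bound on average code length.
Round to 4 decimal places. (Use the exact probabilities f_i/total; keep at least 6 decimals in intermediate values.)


Per-symbol terms -p_i * log2(p_i) with p_i = f_i/73:
  p = 9/73 = 0.123288: log2(p) = -3.019900, -p*log2(p) = 0.372316
  p = 12/73 = 0.164384: log2(p) = -2.604862, -p*log2(p) = 0.428197
  p = 16/73 = 0.219178: log2(p) = -2.189825, -p*log2(p) = 0.479962
  p = 16/73 = 0.219178: log2(p) = -2.189825, -p*log2(p) = 0.479962
  p = 20/73 = 0.273973: log2(p) = -1.867896, -p*log2(p) = 0.511752
H = 0.372316 + 0.428197 + 0.479962 + 0.479962 + 0.511752 = 2.272189

H = 2.2722 bits/symbol


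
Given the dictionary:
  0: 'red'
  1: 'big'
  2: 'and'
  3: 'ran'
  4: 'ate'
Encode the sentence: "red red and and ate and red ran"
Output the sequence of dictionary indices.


Look up each word in the dictionary:
  'red' -> 0
  'red' -> 0
  'and' -> 2
  'and' -> 2
  'ate' -> 4
  'and' -> 2
  'red' -> 0
  'ran' -> 3

Encoded: [0, 0, 2, 2, 4, 2, 0, 3]


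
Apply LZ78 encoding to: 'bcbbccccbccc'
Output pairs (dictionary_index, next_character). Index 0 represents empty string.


LZ78 encoding steps:
Dictionary: {0: ''}
Step 1: w='' (idx 0), next='b' -> output (0, 'b'), add 'b' as idx 1
Step 2: w='' (idx 0), next='c' -> output (0, 'c'), add 'c' as idx 2
Step 3: w='b' (idx 1), next='b' -> output (1, 'b'), add 'bb' as idx 3
Step 4: w='c' (idx 2), next='c' -> output (2, 'c'), add 'cc' as idx 4
Step 5: w='cc' (idx 4), next='b' -> output (4, 'b'), add 'ccb' as idx 5
Step 6: w='cc' (idx 4), next='c' -> output (4, 'c'), add 'ccc' as idx 6


Encoded: [(0, 'b'), (0, 'c'), (1, 'b'), (2, 'c'), (4, 'b'), (4, 'c')]


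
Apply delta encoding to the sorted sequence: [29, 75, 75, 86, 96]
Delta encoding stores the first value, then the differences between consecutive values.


First value: 29
Deltas:
  75 - 29 = 46
  75 - 75 = 0
  86 - 75 = 11
  96 - 86 = 10


Delta encoded: [29, 46, 0, 11, 10]


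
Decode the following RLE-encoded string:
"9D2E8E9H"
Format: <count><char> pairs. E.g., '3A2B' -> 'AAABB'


Expanding each <count><char> pair:
  9D -> 'DDDDDDDDD'
  2E -> 'EE'
  8E -> 'EEEEEEEE'
  9H -> 'HHHHHHHHH'

Decoded = DDDDDDDDDEEEEEEEEEEHHHHHHHHH


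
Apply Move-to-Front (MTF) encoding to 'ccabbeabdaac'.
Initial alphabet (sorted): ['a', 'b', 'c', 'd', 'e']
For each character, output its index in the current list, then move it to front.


MTF encoding:
'c': index 2 in ['a', 'b', 'c', 'd', 'e'] -> ['c', 'a', 'b', 'd', 'e']
'c': index 0 in ['c', 'a', 'b', 'd', 'e'] -> ['c', 'a', 'b', 'd', 'e']
'a': index 1 in ['c', 'a', 'b', 'd', 'e'] -> ['a', 'c', 'b', 'd', 'e']
'b': index 2 in ['a', 'c', 'b', 'd', 'e'] -> ['b', 'a', 'c', 'd', 'e']
'b': index 0 in ['b', 'a', 'c', 'd', 'e'] -> ['b', 'a', 'c', 'd', 'e']
'e': index 4 in ['b', 'a', 'c', 'd', 'e'] -> ['e', 'b', 'a', 'c', 'd']
'a': index 2 in ['e', 'b', 'a', 'c', 'd'] -> ['a', 'e', 'b', 'c', 'd']
'b': index 2 in ['a', 'e', 'b', 'c', 'd'] -> ['b', 'a', 'e', 'c', 'd']
'd': index 4 in ['b', 'a', 'e', 'c', 'd'] -> ['d', 'b', 'a', 'e', 'c']
'a': index 2 in ['d', 'b', 'a', 'e', 'c'] -> ['a', 'd', 'b', 'e', 'c']
'a': index 0 in ['a', 'd', 'b', 'e', 'c'] -> ['a', 'd', 'b', 'e', 'c']
'c': index 4 in ['a', 'd', 'b', 'e', 'c'] -> ['c', 'a', 'd', 'b', 'e']


Output: [2, 0, 1, 2, 0, 4, 2, 2, 4, 2, 0, 4]


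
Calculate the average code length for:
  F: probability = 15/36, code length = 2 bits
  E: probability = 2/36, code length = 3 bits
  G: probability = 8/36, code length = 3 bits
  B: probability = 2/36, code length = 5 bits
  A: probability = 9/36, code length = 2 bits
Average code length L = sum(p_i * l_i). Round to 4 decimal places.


Weighted contributions p_i * l_i:
  F: (15/36) * 2 = 30/36
  E: (2/36) * 3 = 6/36
  G: (8/36) * 3 = 24/36
  B: (2/36) * 5 = 10/36
  A: (9/36) * 2 = 18/36
Sum = (30 + 6 + 24 + 10 + 18)/36 = 88/36

L = 88/36 = 2.4444 bits/symbol


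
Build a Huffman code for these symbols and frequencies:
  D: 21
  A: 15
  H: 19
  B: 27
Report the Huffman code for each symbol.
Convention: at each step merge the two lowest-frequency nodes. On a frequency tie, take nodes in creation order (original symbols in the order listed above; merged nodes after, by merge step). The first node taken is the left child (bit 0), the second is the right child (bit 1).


Huffman tree construction:
Step 1: Merge A(15) + H(19) = 34
Step 2: Merge D(21) + B(27) = 48
Step 3: Merge (A+H)(34) + (D+B)(48) = 82
Read each symbol's code off the tree from the root (left child = 0, right child = 1).

Codes:
  D: 10 (length 2)
  A: 00 (length 2)
  H: 01 (length 2)
  B: 11 (length 2)
Average code length: 164/82 = 2.0000 bits/symbol


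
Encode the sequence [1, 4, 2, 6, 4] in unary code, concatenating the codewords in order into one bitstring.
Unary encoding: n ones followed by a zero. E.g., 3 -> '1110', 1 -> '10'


Encode each number as n ones followed by a terminating 0:
  1 -> 10 (2 bits)
  4 -> 11110 (5 bits)
  2 -> 110 (3 bits)
  6 -> 1111110 (7 bits)
  4 -> 11110 (5 bits)
Total length = 2 + 5 + 3 + 7 + 5 = 22 bits.

Unary([1, 4, 2, 6, 4]) = 1011110110111111011110 (22 bits)


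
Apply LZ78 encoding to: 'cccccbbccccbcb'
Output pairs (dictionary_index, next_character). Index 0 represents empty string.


LZ78 encoding steps:
Dictionary: {0: ''}
Step 1: w='' (idx 0), next='c' -> output (0, 'c'), add 'c' as idx 1
Step 2: w='c' (idx 1), next='c' -> output (1, 'c'), add 'cc' as idx 2
Step 3: w='cc' (idx 2), next='b' -> output (2, 'b'), add 'ccb' as idx 3
Step 4: w='' (idx 0), next='b' -> output (0, 'b'), add 'b' as idx 4
Step 5: w='cc' (idx 2), next='c' -> output (2, 'c'), add 'ccc' as idx 5
Step 6: w='c' (idx 1), next='b' -> output (1, 'b'), add 'cb' as idx 6
Step 7: w='cb' (idx 6), end of input -> output (6, '')


Encoded: [(0, 'c'), (1, 'c'), (2, 'b'), (0, 'b'), (2, 'c'), (1, 'b'), (6, '')]


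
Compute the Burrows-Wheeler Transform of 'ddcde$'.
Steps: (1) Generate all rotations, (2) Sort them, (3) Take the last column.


Rotations (sorted):
  0: $ddcde -> last char: e
  1: cde$dd -> last char: d
  2: dcde$d -> last char: d
  3: ddcde$ -> last char: $
  4: de$ddc -> last char: c
  5: e$ddcd -> last char: d


BWT = edd$cd


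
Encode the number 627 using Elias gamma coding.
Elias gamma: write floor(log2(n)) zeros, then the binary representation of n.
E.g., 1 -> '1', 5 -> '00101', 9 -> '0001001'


num_bits = floor(log2(627)) + 1 = 10
leading_zeros = num_bits - 1 = 9
binary(627) = 1001110011

Elias gamma(627) = '000000000' + '1001110011' = 0000000001001110011 (19 bits)


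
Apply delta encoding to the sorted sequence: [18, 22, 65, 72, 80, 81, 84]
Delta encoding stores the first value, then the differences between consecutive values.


First value: 18
Deltas:
  22 - 18 = 4
  65 - 22 = 43
  72 - 65 = 7
  80 - 72 = 8
  81 - 80 = 1
  84 - 81 = 3


Delta encoded: [18, 4, 43, 7, 8, 1, 3]


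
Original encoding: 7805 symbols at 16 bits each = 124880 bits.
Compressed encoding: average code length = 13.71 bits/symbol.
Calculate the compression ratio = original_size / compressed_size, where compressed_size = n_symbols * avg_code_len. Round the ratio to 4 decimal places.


original_size = n_symbols * orig_bits = 7805 * 16 = 124880 bits
compressed_size = n_symbols * avg_code_len = 7805 * 13.71 = 107006.55 bits
ratio = original_size / compressed_size = 124880 / 107006.55 = 1.167

Compression ratio = 1.167


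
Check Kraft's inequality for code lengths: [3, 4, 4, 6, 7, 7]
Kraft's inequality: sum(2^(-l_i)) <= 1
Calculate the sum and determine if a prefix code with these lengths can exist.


Sum = 2^(-3) + 2^(-4) + 2^(-4) + 2^(-6) + 2^(-7) + 2^(-7)
    = 0.125 + 0.0625 + 0.0625 + 0.015625 + 0.0078125 + 0.0078125
    = 36/128 = 0.28125
Since 0.28125 <= 1, Kraft's inequality IS satisfied.
A prefix code with these lengths CAN exist.

Kraft sum = 0.28125. Satisfied.


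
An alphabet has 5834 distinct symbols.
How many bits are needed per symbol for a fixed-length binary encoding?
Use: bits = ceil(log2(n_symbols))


log2(5834) = 12.5103
Bracket: 2^12 = 4096 < 5834 <= 2^13 = 8192
So ceil(log2(5834)) = 13

bits = ceil(log2(5834)) = ceil(12.5103) = 13 bits


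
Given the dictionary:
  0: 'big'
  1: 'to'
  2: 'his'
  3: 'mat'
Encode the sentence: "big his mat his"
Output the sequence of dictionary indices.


Look up each word in the dictionary:
  'big' -> 0
  'his' -> 2
  'mat' -> 3
  'his' -> 2

Encoded: [0, 2, 3, 2]


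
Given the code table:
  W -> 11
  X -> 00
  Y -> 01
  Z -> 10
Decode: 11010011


Decoding:
11 -> W
01 -> Y
00 -> X
11 -> W


Result: WYXW


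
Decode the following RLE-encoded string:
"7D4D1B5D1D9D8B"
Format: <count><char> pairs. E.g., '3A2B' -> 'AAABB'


Expanding each <count><char> pair:
  7D -> 'DDDDDDD'
  4D -> 'DDDD'
  1B -> 'B'
  5D -> 'DDDDD'
  1D -> 'D'
  9D -> 'DDDDDDDDD'
  8B -> 'BBBBBBBB'

Decoded = DDDDDDDDDDDBDDDDDDDDDDDDDDDBBBBBBBB


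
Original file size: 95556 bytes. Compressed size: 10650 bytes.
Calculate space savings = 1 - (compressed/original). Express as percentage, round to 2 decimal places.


ratio = compressed/original = 10650/95556 = 0.111453
savings = 1 - ratio = 1 - 0.111453 = 0.888547
as a percentage: 0.888547 * 100 = 88.85%

Space savings = 1 - 10650/95556 = 88.85%


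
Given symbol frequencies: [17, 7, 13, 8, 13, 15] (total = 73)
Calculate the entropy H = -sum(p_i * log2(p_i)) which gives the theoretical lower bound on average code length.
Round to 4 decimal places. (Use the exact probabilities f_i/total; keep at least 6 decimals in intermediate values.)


Per-symbol terms -p_i * log2(p_i) with p_i = f_i/73:
  p = 17/73 = 0.232877: log2(p) = -2.102362, -p*log2(p) = 0.489591
  p = 7/73 = 0.095890: log2(p) = -3.382470, -p*log2(p) = 0.324346
  p = 13/73 = 0.178082: log2(p) = -2.489385, -p*log2(p) = 0.443315
  p = 8/73 = 0.109589: log2(p) = -3.189825, -p*log2(p) = 0.349570
  p = 13/73 = 0.178082: log2(p) = -2.489385, -p*log2(p) = 0.443315
  p = 15/73 = 0.205479: log2(p) = -2.282934, -p*log2(p) = 0.469096
H = 0.489591 + 0.324346 + 0.443315 + 0.349570 + 0.443315 + 0.469096 = 2.519233

H = 2.5192 bits/symbol


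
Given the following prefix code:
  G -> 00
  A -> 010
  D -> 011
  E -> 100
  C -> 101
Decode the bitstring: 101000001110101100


Decoding step by step:
Bits 101 -> C
Bits 00 -> G
Bits 00 -> G
Bits 011 -> D
Bits 101 -> C
Bits 011 -> D
Bits 00 -> G


Decoded message: CGGDCDG


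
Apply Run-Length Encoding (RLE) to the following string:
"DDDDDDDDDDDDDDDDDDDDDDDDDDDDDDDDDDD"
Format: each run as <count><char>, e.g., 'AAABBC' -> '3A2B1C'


Scanning runs left to right:
  i=0: run of 'D' x 35 -> '35D'

RLE = 35D


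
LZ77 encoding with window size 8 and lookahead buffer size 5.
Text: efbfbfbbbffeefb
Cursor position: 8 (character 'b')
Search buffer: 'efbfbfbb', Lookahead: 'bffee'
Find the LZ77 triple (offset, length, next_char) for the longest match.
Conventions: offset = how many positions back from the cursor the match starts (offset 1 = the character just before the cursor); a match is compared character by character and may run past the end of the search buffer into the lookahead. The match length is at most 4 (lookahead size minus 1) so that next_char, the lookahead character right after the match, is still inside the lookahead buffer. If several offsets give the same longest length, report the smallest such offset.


Try each offset into the search buffer:
  offset=1 (pos 7, char 'b'): match length 1
  offset=2 (pos 6, char 'b'): match length 1
  offset=3 (pos 5, char 'f'): match length 0
  offset=4 (pos 4, char 'b'): match length 2
  offset=5 (pos 3, char 'f'): match length 0
  offset=6 (pos 2, char 'b'): match length 2
  offset=7 (pos 1, char 'f'): match length 0
  offset=8 (pos 0, char 'e'): match length 0
Longest match has length 2, found at offsets 4, 6; take the smallest, offset 4.
next_char = character at position 8 + 2 = 10 -> 'f'

Best match: offset=4, length=2 (matching 'bf' starting at position 4)
LZ77 triple: (4, 2, 'f')


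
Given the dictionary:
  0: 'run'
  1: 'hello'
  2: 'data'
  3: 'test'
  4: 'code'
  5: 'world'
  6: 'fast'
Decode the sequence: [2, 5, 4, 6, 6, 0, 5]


Look up each index in the dictionary:
  2 -> 'data'
  5 -> 'world'
  4 -> 'code'
  6 -> 'fast'
  6 -> 'fast'
  0 -> 'run'
  5 -> 'world'

Decoded: "data world code fast fast run world"


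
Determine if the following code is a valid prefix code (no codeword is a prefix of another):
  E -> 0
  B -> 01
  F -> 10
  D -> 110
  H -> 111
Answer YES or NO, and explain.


Checking each pair (does one codeword prefix another?):
  E='0' vs B='01': prefix -- VIOLATION

NO -- this is NOT a valid prefix code. E (0) is a prefix of B (01).


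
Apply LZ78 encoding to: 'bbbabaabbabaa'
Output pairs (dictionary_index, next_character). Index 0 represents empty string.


LZ78 encoding steps:
Dictionary: {0: ''}
Step 1: w='' (idx 0), next='b' -> output (0, 'b'), add 'b' as idx 1
Step 2: w='b' (idx 1), next='b' -> output (1, 'b'), add 'bb' as idx 2
Step 3: w='' (idx 0), next='a' -> output (0, 'a'), add 'a' as idx 3
Step 4: w='b' (idx 1), next='a' -> output (1, 'a'), add 'ba' as idx 4
Step 5: w='a' (idx 3), next='b' -> output (3, 'b'), add 'ab' as idx 5
Step 6: w='ba' (idx 4), next='b' -> output (4, 'b'), add 'bab' as idx 6
Step 7: w='a' (idx 3), next='a' -> output (3, 'a'), add 'aa' as idx 7


Encoded: [(0, 'b'), (1, 'b'), (0, 'a'), (1, 'a'), (3, 'b'), (4, 'b'), (3, 'a')]


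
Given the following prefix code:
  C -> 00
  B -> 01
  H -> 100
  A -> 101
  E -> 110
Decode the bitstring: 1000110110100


Decoding step by step:
Bits 100 -> H
Bits 01 -> B
Bits 101 -> A
Bits 101 -> A
Bits 00 -> C


Decoded message: HBAAC


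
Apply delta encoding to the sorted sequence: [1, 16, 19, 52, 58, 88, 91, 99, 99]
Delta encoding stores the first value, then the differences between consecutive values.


First value: 1
Deltas:
  16 - 1 = 15
  19 - 16 = 3
  52 - 19 = 33
  58 - 52 = 6
  88 - 58 = 30
  91 - 88 = 3
  99 - 91 = 8
  99 - 99 = 0


Delta encoded: [1, 15, 3, 33, 6, 30, 3, 8, 0]


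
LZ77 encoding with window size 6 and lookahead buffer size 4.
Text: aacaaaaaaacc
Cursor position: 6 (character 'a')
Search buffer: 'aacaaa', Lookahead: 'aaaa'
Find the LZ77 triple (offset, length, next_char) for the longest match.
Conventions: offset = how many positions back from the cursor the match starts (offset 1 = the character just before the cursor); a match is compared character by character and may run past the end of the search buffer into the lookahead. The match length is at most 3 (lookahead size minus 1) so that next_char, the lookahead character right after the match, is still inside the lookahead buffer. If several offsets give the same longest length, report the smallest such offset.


Try each offset into the search buffer:
  offset=1 (pos 5, char 'a'): match length 3
  offset=2 (pos 4, char 'a'): match length 3
  offset=3 (pos 3, char 'a'): match length 3
  offset=4 (pos 2, char 'c'): match length 0
  offset=5 (pos 1, char 'a'): match length 1
  offset=6 (pos 0, char 'a'): match length 2
Longest match has length 3, found at offsets 1, 2, 3; take the smallest, offset 1.
next_char = character at position 6 + 3 = 9 -> 'a'

Best match: offset=1, length=3 (matching 'aaa' starting at position 5)
LZ77 triple: (1, 3, 'a')


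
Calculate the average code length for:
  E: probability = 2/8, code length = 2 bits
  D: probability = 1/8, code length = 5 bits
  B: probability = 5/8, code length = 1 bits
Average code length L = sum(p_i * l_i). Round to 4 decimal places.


Weighted contributions p_i * l_i:
  E: (2/8) * 2 = 4/8
  D: (1/8) * 5 = 5/8
  B: (5/8) * 1 = 5/8
Sum = (4 + 5 + 5)/8 = 14/8

L = 14/8 = 1.7500 bits/symbol


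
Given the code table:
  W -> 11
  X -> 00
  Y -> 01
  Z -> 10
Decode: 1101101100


Decoding:
11 -> W
01 -> Y
10 -> Z
11 -> W
00 -> X


Result: WYZWX


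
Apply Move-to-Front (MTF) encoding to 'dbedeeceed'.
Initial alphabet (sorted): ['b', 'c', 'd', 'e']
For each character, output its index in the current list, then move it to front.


MTF encoding:
'd': index 2 in ['b', 'c', 'd', 'e'] -> ['d', 'b', 'c', 'e']
'b': index 1 in ['d', 'b', 'c', 'e'] -> ['b', 'd', 'c', 'e']
'e': index 3 in ['b', 'd', 'c', 'e'] -> ['e', 'b', 'd', 'c']
'd': index 2 in ['e', 'b', 'd', 'c'] -> ['d', 'e', 'b', 'c']
'e': index 1 in ['d', 'e', 'b', 'c'] -> ['e', 'd', 'b', 'c']
'e': index 0 in ['e', 'd', 'b', 'c'] -> ['e', 'd', 'b', 'c']
'c': index 3 in ['e', 'd', 'b', 'c'] -> ['c', 'e', 'd', 'b']
'e': index 1 in ['c', 'e', 'd', 'b'] -> ['e', 'c', 'd', 'b']
'e': index 0 in ['e', 'c', 'd', 'b'] -> ['e', 'c', 'd', 'b']
'd': index 2 in ['e', 'c', 'd', 'b'] -> ['d', 'e', 'c', 'b']


Output: [2, 1, 3, 2, 1, 0, 3, 1, 0, 2]


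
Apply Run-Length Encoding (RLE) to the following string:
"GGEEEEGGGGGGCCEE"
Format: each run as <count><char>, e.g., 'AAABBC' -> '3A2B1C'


Scanning runs left to right:
  i=0: run of 'G' x 2 -> '2G'
  i=2: run of 'E' x 4 -> '4E'
  i=6: run of 'G' x 6 -> '6G'
  i=12: run of 'C' x 2 -> '2C'
  i=14: run of 'E' x 2 -> '2E'

RLE = 2G4E6G2C2E


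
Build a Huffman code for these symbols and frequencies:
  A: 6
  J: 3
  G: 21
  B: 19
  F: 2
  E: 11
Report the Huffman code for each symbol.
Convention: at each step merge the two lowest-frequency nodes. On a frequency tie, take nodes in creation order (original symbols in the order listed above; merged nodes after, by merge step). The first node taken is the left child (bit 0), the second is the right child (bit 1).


Huffman tree construction:
Step 1: Merge F(2) + J(3) = 5
Step 2: Merge (F+J)(5) + A(6) = 11
Step 3: Merge E(11) + ((F+J)+A)(11) = 22
Step 4: Merge B(19) + G(21) = 40
Step 5: Merge (E+((F+J)+A))(22) + (B+G)(40) = 62
Read each symbol's code off the tree from the root (left child = 0, right child = 1).

Codes:
  A: 011 (length 3)
  J: 0101 (length 4)
  G: 11 (length 2)
  B: 10 (length 2)
  F: 0100 (length 4)
  E: 00 (length 2)
Average code length: 140/62 = 2.2581 bits/symbol


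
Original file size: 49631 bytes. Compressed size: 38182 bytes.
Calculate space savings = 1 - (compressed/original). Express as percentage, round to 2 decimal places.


ratio = compressed/original = 38182/49631 = 0.769318
savings = 1 - ratio = 1 - 0.769318 = 0.230682
as a percentage: 0.230682 * 100 = 23.07%

Space savings = 1 - 38182/49631 = 23.07%


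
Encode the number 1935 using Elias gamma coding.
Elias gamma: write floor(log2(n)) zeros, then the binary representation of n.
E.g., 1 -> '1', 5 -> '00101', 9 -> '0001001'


num_bits = floor(log2(1935)) + 1 = 11
leading_zeros = num_bits - 1 = 10
binary(1935) = 11110001111

Elias gamma(1935) = '0000000000' + '11110001111' = 000000000011110001111 (21 bits)


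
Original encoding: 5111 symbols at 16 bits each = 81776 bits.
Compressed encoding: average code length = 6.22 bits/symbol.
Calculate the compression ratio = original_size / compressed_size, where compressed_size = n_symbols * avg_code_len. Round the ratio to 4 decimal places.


original_size = n_symbols * orig_bits = 5111 * 16 = 81776 bits
compressed_size = n_symbols * avg_code_len = 5111 * 6.22 = 31790.42 bits
ratio = original_size / compressed_size = 81776 / 31790.42 = 2.5723

Compression ratio = 2.5723


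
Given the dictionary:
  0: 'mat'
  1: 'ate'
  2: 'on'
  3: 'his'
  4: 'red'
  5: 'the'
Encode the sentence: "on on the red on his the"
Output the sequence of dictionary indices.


Look up each word in the dictionary:
  'on' -> 2
  'on' -> 2
  'the' -> 5
  'red' -> 4
  'on' -> 2
  'his' -> 3
  'the' -> 5

Encoded: [2, 2, 5, 4, 2, 3, 5]


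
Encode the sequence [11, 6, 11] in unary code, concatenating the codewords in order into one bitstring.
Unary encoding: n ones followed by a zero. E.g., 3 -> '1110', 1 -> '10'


Encode each number as n ones followed by a terminating 0:
  11 -> 111111111110 (12 bits)
  6 -> 1111110 (7 bits)
  11 -> 111111111110 (12 bits)
Total length = 12 + 7 + 12 = 31 bits.

Unary([11, 6, 11]) = 1111111111101111110111111111110 (31 bits)


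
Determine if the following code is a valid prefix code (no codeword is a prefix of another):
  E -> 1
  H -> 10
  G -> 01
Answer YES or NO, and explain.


Checking each pair (does one codeword prefix another?):
  E='1' vs H='10': prefix -- VIOLATION

NO -- this is NOT a valid prefix code. E (1) is a prefix of H (10).


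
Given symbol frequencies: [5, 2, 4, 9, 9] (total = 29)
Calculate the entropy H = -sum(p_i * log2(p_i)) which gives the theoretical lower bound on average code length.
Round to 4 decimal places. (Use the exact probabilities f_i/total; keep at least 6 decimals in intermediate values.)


Per-symbol terms -p_i * log2(p_i) with p_i = f_i/29:
  p = 5/29 = 0.172414: log2(p) = -2.536053, -p*log2(p) = 0.437251
  p = 2/29 = 0.068966: log2(p) = -3.857981, -p*log2(p) = 0.266068
  p = 4/29 = 0.137931: log2(p) = -2.857981, -p*log2(p) = 0.394204
  p = 9/29 = 0.310345: log2(p) = -1.688056, -p*log2(p) = 0.523879
  p = 9/29 = 0.310345: log2(p) = -1.688056, -p*log2(p) = 0.523879
H = 0.437251 + 0.266068 + 0.394204 + 0.523879 + 0.523879 = 2.145281

H = 2.1453 bits/symbol


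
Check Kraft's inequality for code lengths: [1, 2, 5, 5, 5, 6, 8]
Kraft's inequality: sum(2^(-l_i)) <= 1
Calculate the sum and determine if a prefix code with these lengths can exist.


Sum = 2^(-1) + 2^(-2) + 2^(-5) + 2^(-5) + 2^(-5) + 2^(-6) + 2^(-8)
    = 0.5 + 0.25 + 0.03125 + 0.03125 + 0.03125 + 0.015625 + 0.00390625
    = 221/256 = 0.86328125
Since 0.86328125 <= 1, Kraft's inequality IS satisfied.
A prefix code with these lengths CAN exist.

Kraft sum = 0.86328125. Satisfied.


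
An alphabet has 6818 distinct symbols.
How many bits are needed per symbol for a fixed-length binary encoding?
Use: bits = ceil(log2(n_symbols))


log2(6818) = 12.7351
Bracket: 2^12 = 4096 < 6818 <= 2^13 = 8192
So ceil(log2(6818)) = 13

bits = ceil(log2(6818)) = ceil(12.7351) = 13 bits


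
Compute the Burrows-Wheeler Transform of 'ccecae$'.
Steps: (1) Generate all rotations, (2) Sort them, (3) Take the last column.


Rotations (sorted):
  0: $ccecae -> last char: e
  1: ae$ccec -> last char: c
  2: cae$cce -> last char: e
  3: ccecae$ -> last char: $
  4: cecae$c -> last char: c
  5: e$cceca -> last char: a
  6: ecae$cc -> last char: c


BWT = ece$cac


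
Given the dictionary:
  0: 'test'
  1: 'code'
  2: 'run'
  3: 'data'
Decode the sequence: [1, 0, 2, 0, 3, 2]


Look up each index in the dictionary:
  1 -> 'code'
  0 -> 'test'
  2 -> 'run'
  0 -> 'test'
  3 -> 'data'
  2 -> 'run'

Decoded: "code test run test data run"


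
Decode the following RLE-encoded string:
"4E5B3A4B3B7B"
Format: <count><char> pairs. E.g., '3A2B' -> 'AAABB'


Expanding each <count><char> pair:
  4E -> 'EEEE'
  5B -> 'BBBBB'
  3A -> 'AAA'
  4B -> 'BBBB'
  3B -> 'BBB'
  7B -> 'BBBBBBB'

Decoded = EEEEBBBBBAAABBBBBBBBBBBBBB
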